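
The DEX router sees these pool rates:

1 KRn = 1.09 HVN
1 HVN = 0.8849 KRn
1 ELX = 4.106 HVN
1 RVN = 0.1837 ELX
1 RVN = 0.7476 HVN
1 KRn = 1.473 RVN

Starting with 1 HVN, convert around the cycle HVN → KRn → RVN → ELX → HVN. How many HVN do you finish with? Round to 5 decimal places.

1 HVN × 0.8849 = 0.8849 KRn
0.8849 KRn × 1.473 = 1.3034577 RVN
1.3034577 RVN × 0.1837 = 0.23944517949 ELX
0.23944517949 ELX × 4.106 = 0.98316190698594 HVN

0.98316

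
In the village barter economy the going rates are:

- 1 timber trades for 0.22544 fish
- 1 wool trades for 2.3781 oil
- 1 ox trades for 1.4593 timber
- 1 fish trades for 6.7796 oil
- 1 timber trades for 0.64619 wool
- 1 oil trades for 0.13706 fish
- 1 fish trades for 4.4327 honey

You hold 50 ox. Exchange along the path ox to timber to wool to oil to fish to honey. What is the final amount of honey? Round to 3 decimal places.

50 ox × 1.4593 = 72.965 timber
72.965 timber × 0.64619 = 47.14925335 wool
47.14925335 wool × 2.3781 = 112.125639391635 oil
112.125639391635 oil × 0.13706 = 15.3679401350174931 fish
15.3679401350174931 fish × 4.4327 = 68.12146823649204166437 honey

68.121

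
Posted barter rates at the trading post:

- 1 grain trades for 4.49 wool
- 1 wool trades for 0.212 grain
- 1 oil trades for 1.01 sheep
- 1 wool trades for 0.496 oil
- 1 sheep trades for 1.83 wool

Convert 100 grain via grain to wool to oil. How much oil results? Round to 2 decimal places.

100 grain × 4.49 = 449 wool
449 wool × 0.496 = 222.704 oil

222.70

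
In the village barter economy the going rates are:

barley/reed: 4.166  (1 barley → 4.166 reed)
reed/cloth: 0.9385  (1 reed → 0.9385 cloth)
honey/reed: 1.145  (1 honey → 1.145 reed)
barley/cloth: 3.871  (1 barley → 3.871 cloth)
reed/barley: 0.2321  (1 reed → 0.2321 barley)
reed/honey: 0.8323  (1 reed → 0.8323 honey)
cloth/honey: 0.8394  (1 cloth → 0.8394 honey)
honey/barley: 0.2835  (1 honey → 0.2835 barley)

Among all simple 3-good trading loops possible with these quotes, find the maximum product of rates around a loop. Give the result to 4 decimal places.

barley→reed→honey→barley: 4.166 × 0.8323 × 0.2835 = 0.98300
cloth→honey→barley→cloth: 0.8394 × 0.2835 × 3.871 = 0.92118
cloth→honey→reed→cloth: 0.8394 × 1.145 × 0.9385 = 0.90200
Maximum is barley→reed→honey→barley at 0.9830; no arbitrage — every cycle loses value.

0.9830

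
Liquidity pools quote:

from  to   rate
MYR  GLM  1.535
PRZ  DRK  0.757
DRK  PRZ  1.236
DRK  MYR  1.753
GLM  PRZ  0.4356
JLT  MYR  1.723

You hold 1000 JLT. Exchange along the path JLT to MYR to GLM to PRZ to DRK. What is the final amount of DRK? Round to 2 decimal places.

1000 JLT × 1.723 = 1723 MYR
1723 MYR × 1.535 = 2644.805 GLM
2644.805 GLM × 0.4356 = 1152.077058 PRZ
1152.077058 PRZ × 0.757 = 872.122332906 DRK

872.12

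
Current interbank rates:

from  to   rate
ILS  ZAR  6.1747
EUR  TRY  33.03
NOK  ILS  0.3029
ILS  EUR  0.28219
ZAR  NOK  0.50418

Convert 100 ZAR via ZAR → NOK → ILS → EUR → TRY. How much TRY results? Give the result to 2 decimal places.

100 ZAR × 0.50418 = 50.418 NOK
50.418 NOK × 0.3029 = 15.2716122 ILS
15.2716122 ILS × 0.28219 = 4.309496246718 EUR
4.309496246718 EUR × 33.03 = 142.34266102909554 TRY

142.34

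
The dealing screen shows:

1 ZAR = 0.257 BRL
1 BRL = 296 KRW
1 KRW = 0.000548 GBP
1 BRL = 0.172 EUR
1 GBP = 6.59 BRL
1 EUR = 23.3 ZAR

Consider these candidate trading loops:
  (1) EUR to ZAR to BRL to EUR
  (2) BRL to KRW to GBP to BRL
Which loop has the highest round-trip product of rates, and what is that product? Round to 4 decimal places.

1.0690

(1) 23.3 × 0.257 × 0.172 = 1.02995
(2) 296 × 0.000548 × 6.59 = 1.06895
Highest is cycle (2) at 1.0690 (>1, arbitrage).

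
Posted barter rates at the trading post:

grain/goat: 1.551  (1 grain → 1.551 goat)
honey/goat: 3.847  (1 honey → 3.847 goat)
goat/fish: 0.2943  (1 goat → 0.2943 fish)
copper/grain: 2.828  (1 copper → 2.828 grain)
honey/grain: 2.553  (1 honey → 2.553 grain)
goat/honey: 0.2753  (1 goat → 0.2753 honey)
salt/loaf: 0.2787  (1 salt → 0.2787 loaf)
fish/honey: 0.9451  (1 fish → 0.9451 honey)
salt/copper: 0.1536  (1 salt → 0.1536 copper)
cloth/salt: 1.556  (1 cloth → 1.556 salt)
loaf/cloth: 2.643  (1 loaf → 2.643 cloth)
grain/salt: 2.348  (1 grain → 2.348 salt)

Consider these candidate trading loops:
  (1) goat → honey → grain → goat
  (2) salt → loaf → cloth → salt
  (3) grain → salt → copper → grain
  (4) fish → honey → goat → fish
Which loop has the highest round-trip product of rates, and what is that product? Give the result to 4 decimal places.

1.1462

(1) 0.2753 × 2.553 × 1.551 = 1.09011
(2) 0.2787 × 2.643 × 1.556 = 1.14616
(3) 2.348 × 0.1536 × 2.828 = 1.01993
(4) 0.9451 × 3.847 × 0.2943 = 1.07002
Highest is cycle (2) at 1.1462 (>1, arbitrage).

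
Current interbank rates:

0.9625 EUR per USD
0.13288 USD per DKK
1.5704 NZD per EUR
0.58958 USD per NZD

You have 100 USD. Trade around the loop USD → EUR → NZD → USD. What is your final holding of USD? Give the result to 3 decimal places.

100 USD × 0.9625 = 96.25 EUR
96.25 EUR × 1.5704 = 151.151 NZD
151.151 NZD × 0.58958 = 89.11560658 USD

89.116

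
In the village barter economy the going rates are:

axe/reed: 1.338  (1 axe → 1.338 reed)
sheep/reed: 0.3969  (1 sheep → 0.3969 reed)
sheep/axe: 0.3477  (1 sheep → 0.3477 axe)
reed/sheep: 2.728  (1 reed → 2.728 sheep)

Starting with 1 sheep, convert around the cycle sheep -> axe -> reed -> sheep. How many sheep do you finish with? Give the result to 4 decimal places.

1.2691

1 sheep × 0.3477 = 0.3477 axe
0.3477 axe × 1.338 = 0.4652226 reed
0.4652226 reed × 2.728 = 1.2691272528 sheep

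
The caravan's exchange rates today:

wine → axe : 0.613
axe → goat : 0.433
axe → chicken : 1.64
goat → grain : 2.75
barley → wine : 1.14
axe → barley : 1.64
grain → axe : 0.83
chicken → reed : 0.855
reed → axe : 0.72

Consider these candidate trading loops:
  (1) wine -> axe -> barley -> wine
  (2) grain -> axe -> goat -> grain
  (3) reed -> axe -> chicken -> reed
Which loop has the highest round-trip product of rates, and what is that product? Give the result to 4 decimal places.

1.1461

(1) 0.613 × 1.64 × 1.14 = 1.14606
(2) 0.83 × 0.433 × 2.75 = 0.98832
(3) 0.72 × 1.64 × 0.855 = 1.00958
Highest is cycle (1) at 1.1461 (>1, arbitrage).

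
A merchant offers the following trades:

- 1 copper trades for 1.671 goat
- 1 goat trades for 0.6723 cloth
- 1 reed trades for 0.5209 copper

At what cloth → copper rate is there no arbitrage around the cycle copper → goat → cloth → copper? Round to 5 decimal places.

Known legs of the cycle: 1.671 × 0.6723 = 1.1234133
For no arbitrage the full-cycle product must be 1, so the missing rate is 1 / 1.1234133 ≈ 0.8901443.

0.89014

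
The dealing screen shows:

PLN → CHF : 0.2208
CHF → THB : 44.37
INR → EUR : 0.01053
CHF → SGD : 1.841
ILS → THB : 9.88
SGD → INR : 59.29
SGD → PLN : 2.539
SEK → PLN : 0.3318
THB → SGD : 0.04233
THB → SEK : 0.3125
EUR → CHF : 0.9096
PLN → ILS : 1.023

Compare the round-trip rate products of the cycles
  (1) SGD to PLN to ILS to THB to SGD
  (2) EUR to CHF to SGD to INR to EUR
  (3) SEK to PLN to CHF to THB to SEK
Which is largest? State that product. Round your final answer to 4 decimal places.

(1) 2.539 × 1.023 × 9.88 × 0.04233 = 1.08628
(2) 0.9096 × 1.841 × 59.29 × 0.01053 = 1.04548
(3) 0.3318 × 0.2208 × 44.37 × 0.3125 = 1.01582
Highest is cycle (1) at 1.0863 (>1, arbitrage).

1.0863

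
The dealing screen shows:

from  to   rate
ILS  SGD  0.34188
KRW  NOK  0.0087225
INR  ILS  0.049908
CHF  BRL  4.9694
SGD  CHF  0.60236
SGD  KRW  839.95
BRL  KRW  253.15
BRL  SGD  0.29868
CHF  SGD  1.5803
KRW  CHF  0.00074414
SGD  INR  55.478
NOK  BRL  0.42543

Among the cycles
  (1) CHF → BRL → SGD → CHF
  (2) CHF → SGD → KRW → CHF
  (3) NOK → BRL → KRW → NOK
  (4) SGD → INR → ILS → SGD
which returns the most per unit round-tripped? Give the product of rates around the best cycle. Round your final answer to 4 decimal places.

(1) 4.9694 × 0.29868 × 0.60236 = 0.89406
(2) 1.5803 × 839.95 × 0.00074414 = 0.98775
(3) 0.42543 × 253.15 × 0.0087225 = 0.93939
(4) 55.478 × 0.049908 × 0.34188 = 0.94660
Highest is cycle (2) at 0.9878 (≤1, no arbitrage).

0.9878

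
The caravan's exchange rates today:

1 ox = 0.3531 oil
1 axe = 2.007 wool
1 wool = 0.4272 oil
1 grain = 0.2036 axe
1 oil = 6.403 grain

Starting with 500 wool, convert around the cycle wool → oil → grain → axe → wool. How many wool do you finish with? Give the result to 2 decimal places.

500 wool × 0.4272 = 213.6 oil
213.6 oil × 6.403 = 1367.6808 grain
1367.6808 grain × 0.2036 = 278.45981088 axe
278.45981088 axe × 2.007 = 558.86884043616 wool

558.87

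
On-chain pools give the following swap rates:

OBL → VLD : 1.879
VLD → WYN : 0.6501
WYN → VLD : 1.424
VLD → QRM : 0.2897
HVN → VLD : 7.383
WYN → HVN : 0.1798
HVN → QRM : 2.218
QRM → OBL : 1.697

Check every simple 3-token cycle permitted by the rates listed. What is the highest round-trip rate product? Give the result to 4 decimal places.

OBL→VLD→QRM→OBL: 1.879 × 0.2897 × 1.697 = 0.92376
HVN→VLD→WYN→HVN: 7.383 × 0.6501 × 0.1798 = 0.86298
Maximum is OBL→VLD→QRM→OBL at 0.9238; no arbitrage — every cycle loses value.

0.9238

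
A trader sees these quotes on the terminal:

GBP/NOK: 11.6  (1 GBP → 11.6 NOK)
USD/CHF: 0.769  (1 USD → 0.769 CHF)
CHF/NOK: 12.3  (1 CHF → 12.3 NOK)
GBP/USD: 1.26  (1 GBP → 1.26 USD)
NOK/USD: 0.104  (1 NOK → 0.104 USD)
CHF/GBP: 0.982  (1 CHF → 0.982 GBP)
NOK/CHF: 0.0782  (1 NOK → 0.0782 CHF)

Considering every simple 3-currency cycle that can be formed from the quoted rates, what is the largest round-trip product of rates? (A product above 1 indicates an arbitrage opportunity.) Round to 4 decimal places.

USD→CHF→NOK→USD: 0.769 × 12.3 × 0.104 = 0.98370
GBP→USD→CHF→GBP: 1.26 × 0.769 × 0.982 = 0.95150
GBP→NOK→CHF→GBP: 11.6 × 0.0782 × 0.982 = 0.89079
Maximum is USD→CHF→NOK→USD at 0.9837; no arbitrage — every cycle loses value.

0.9837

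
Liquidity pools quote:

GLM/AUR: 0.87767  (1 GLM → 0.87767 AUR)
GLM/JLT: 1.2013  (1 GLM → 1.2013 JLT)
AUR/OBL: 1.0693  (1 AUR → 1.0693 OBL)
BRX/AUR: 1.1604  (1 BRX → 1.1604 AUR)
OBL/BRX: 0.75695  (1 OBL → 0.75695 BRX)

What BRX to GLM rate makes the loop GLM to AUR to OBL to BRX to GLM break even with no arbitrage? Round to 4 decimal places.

Known legs of the cycle: 0.87767 × 1.0693 × 0.75695 = 0.71039192134045
For no arbitrage the full-cycle product must be 1, so the missing rate is 1 / 0.71039192134045 ≈ 1.407674.

1.4077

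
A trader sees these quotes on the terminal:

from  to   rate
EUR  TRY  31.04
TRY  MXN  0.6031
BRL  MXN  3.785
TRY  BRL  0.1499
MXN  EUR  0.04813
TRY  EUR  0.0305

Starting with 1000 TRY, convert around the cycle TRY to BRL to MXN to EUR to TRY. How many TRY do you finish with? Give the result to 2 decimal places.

1000 TRY × 0.1499 = 149.9 BRL
149.9 BRL × 3.785 = 567.3715 MXN
567.3715 MXN × 0.04813 = 27.307590295 EUR
27.307590295 EUR × 31.04 = 847.6276027568 TRY

847.63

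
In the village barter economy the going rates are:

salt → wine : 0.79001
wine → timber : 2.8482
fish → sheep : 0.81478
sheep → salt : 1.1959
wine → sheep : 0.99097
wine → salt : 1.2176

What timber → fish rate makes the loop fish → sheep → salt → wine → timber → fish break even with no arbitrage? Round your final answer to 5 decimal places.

Known legs of the cycle: 0.81478 × 1.1959 × 0.79001 × 2.8482 = 2.192493410071195764
For no arbitrage the full-cycle product must be 1, so the missing rate is 1 / 2.192493410071195764 ≈ 0.4561017.

0.45610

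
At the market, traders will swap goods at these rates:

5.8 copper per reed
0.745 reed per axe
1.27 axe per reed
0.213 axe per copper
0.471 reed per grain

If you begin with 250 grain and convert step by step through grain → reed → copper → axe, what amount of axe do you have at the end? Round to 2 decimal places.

250 grain × 0.471 = 117.75 reed
117.75 reed × 5.8 = 682.95 copper
682.95 copper × 0.213 = 145.46835 axe

145.47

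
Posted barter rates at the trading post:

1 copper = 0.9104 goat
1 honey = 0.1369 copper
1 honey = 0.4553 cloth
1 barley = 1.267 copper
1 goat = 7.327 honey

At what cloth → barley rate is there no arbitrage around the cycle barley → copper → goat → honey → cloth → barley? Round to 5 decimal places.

Known legs of the cycle: 1.267 × 0.9104 × 7.327 × 0.4553 = 3.84797911104208
For no arbitrage the full-cycle product must be 1, so the missing rate is 1 / 3.84797911104208 ≈ 0.2598767.

0.25988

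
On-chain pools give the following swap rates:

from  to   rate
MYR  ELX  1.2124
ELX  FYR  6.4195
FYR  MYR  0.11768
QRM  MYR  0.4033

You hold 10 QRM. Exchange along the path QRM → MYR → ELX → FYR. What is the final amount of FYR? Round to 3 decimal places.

31.389

10 QRM × 0.4033 = 4.033 MYR
4.033 MYR × 1.2124 = 4.8896092 ELX
4.8896092 ELX × 6.4195 = 31.3888462594 FYR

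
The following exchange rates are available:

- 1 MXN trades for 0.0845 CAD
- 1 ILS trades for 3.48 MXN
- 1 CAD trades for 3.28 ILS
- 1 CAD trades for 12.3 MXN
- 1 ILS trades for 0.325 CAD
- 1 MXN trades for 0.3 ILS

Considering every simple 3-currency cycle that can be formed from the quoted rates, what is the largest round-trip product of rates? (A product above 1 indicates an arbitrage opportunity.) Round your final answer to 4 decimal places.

ILS→CAD→MXN→ILS: 0.325 × 12.3 × 0.3 = 1.19925
ILS→MXN→CAD→ILS: 3.48 × 0.0845 × 3.28 = 0.96452
Maximum is ILS→CAD→MXN→ILS at 1.1993; arbitrage exists.

1.1993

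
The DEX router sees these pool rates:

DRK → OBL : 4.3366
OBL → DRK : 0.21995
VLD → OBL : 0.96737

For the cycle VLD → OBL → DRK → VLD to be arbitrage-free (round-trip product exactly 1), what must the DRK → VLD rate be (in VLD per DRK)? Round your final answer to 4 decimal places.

Known legs of the cycle: 0.96737 × 0.21995 = 0.2127730315
For no arbitrage the full-cycle product must be 1, so the missing rate is 1 / 0.2127730315 ≈ 4.699844.

4.6998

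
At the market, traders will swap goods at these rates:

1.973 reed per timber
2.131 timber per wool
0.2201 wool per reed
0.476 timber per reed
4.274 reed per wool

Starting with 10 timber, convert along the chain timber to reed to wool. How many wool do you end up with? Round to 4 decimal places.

4.3426

10 timber × 1.973 = 19.73 reed
19.73 reed × 0.2201 = 4.342573 wool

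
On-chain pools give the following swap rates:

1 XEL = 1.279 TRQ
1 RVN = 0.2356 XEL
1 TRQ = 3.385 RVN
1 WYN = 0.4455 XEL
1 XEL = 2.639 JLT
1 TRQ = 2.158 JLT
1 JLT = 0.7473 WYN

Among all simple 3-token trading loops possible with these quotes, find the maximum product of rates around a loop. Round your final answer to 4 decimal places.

1.0200

XEL→TRQ→RVN→XEL: 1.279 × 3.385 × 0.2356 = 1.02001
XEL→JLT→WYN→XEL: 2.639 × 0.7473 × 0.4455 = 0.87858
Maximum is XEL→TRQ→RVN→XEL at 1.0200; arbitrage exists.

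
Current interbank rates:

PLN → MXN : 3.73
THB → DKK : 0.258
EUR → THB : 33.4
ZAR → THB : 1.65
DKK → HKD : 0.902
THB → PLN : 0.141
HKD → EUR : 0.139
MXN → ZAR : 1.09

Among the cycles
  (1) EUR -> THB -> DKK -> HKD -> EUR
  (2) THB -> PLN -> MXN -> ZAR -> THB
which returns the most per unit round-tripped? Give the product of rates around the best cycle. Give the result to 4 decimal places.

1.0804

(1) 33.4 × 0.258 × 0.902 × 0.139 = 1.08041
(2) 0.141 × 3.73 × 1.09 × 1.65 = 0.94589
Highest is cycle (1) at 1.0804 (>1, arbitrage).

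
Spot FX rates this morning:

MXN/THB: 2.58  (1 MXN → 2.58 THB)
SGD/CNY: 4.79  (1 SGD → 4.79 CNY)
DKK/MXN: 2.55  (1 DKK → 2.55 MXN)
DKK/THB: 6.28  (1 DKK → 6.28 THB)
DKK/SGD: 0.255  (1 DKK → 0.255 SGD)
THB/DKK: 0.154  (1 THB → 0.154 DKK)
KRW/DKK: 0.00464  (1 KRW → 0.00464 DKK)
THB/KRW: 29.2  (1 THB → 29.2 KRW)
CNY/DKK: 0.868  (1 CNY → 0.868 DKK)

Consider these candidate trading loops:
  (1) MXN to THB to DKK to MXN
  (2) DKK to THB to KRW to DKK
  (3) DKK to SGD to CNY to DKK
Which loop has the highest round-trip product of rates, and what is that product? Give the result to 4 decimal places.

1.0602

(1) 2.58 × 0.154 × 2.55 = 1.01317
(2) 6.28 × 29.2 × 0.00464 = 0.85086
(3) 0.255 × 4.79 × 0.868 = 1.06022
Highest is cycle (3) at 1.0602 (>1, arbitrage).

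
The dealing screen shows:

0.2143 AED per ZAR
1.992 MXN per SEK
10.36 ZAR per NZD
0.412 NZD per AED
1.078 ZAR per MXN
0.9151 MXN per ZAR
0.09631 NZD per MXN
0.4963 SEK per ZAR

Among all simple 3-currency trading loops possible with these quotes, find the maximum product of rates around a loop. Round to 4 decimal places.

1.0657

SEK→MXN→ZAR→SEK: 1.992 × 1.078 × 0.4963 = 1.06574
ZAR→AED→NZD→ZAR: 0.2143 × 0.412 × 10.36 = 0.91470
ZAR→MXN→NZD→ZAR: 0.9151 × 0.09631 × 10.36 = 0.91306
Maximum is SEK→MXN→ZAR→SEK at 1.0657; arbitrage exists.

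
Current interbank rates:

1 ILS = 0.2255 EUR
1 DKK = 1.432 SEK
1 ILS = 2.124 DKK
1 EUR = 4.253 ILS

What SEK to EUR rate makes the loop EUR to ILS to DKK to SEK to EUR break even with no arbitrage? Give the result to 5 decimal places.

0.07730

Known legs of the cycle: 4.253 × 2.124 × 1.432 = 12.935788704
For no arbitrage the full-cycle product must be 1, so the missing rate is 1 / 12.935788704 ≈ 0.0773049.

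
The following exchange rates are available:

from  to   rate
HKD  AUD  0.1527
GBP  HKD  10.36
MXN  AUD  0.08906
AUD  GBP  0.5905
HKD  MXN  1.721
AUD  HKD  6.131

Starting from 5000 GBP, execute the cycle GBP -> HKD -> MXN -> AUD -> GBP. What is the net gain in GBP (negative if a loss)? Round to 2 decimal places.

5000 GBP × 10.36 = 51800 HKD
51800 HKD × 1.721 = 89147.8 MXN
89147.8 MXN × 0.08906 = 7939.503068 AUD
7939.503068 AUD × 0.5905 = 4688.276561654 GBP
Net change: 4688.276561654 − 5000 = -311.723438346 GBP

-311.72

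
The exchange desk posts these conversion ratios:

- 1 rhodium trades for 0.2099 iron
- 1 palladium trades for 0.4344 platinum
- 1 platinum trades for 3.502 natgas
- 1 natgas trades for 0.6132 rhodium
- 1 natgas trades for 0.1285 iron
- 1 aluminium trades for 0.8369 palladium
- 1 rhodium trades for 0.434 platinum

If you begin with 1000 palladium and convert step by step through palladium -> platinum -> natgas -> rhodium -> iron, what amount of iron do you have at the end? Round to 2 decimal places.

195.80

1000 palladium × 0.4344 = 434.4 platinum
434.4 platinum × 3.502 = 1521.2688 natgas
1521.2688 natgas × 0.6132 = 932.84202816 rhodium
932.84202816 rhodium × 0.2099 = 195.803541710784 iron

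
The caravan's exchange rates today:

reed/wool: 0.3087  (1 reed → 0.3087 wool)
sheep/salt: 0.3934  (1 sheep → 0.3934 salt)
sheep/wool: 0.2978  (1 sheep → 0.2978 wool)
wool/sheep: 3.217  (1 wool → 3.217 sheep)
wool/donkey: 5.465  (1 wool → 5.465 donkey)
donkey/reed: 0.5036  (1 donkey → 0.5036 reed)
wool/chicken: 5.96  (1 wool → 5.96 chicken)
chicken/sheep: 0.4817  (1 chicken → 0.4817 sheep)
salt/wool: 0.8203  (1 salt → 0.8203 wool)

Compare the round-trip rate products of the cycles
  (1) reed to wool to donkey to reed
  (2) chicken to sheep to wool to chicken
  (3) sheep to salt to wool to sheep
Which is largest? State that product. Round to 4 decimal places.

1.0381

(1) 0.3087 × 5.465 × 0.5036 = 0.84960
(2) 0.4817 × 0.2978 × 5.96 = 0.85496
(3) 0.3934 × 0.8203 × 3.217 = 1.03815
Highest is cycle (3) at 1.0381 (>1, arbitrage).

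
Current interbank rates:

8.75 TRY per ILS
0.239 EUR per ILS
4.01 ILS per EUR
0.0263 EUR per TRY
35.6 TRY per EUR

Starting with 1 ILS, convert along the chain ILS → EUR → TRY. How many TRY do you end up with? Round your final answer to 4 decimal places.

8.5084

1 ILS × 0.239 = 0.239 EUR
0.239 EUR × 35.6 = 8.5084 TRY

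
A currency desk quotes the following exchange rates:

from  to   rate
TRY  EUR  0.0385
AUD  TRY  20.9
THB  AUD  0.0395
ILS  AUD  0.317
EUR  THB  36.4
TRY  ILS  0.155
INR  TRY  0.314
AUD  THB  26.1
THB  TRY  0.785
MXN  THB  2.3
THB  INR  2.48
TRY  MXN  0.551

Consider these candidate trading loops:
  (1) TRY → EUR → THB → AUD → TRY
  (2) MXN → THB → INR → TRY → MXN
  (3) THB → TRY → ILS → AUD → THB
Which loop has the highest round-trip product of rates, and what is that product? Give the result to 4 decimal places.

1.1569

(1) 0.0385 × 36.4 × 0.0395 × 20.9 = 1.15693
(2) 2.3 × 2.48 × 0.314 × 0.551 = 0.98687
(3) 0.785 × 0.155 × 0.317 × 26.1 = 1.00670
Highest is cycle (1) at 1.1569 (>1, arbitrage).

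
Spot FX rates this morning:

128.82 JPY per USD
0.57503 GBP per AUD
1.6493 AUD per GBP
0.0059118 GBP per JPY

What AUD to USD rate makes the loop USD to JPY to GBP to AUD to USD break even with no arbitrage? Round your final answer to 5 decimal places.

0.79615

Known legs of the cycle: 128.82 × 0.0059118 × 1.6493 = 1.2560377347468
For no arbitrage the full-cycle product must be 1, so the missing rate is 1 / 1.2560377347468 ≈ 0.7961544.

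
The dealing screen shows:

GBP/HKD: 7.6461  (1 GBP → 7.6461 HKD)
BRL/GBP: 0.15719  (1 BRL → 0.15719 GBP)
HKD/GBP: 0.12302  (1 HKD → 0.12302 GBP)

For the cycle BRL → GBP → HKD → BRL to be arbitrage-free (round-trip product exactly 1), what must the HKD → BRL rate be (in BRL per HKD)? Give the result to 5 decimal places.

Known legs of the cycle: 0.15719 × 7.6461 = 1.201890459
For no arbitrage the full-cycle product must be 1, so the missing rate is 1 / 1.201890459 ≈ 0.8320226.

0.83202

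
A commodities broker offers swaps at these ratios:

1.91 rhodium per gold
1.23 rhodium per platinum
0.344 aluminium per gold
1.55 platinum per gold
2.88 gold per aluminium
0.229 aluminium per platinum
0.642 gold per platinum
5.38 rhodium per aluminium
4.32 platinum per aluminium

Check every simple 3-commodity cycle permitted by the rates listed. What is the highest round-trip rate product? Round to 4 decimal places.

1.0223

platinum→aluminium→gold→platinum: 0.229 × 2.88 × 1.55 = 1.02226
platinum→gold→aluminium→platinum: 0.642 × 0.344 × 4.32 = 0.95406
Maximum is platinum→aluminium→gold→platinum at 1.0223; arbitrage exists.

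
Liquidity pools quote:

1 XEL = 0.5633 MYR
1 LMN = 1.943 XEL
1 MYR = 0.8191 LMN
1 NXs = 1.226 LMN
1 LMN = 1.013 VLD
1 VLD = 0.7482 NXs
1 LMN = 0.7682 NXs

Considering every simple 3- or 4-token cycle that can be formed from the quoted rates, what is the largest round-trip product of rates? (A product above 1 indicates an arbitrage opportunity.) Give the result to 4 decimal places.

LMN→VLD→NXs→LMN: 1.013 × 0.7482 × 1.226 = 0.92922
MYR→LMN→XEL→MYR: 0.8191 × 1.943 × 0.5633 = 0.89650
Maximum is LMN→VLD→NXs→LMN at 0.9292; no arbitrage — every cycle loses value.

0.9292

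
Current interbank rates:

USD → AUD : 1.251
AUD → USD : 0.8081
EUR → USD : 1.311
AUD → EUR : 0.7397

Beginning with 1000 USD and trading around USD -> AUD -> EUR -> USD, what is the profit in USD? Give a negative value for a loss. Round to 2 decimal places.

213.15

1000 USD × 1.251 = 1251 AUD
1251 AUD × 0.7397 = 925.3647 EUR
925.3647 EUR × 1.311 = 1213.1531217 USD
Net change: 1213.1531217 − 1000 = 213.1531217 USD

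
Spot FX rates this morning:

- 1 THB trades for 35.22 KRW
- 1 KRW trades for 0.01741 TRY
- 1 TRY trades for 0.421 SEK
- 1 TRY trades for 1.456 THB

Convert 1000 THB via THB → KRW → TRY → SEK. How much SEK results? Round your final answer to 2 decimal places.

258.15

1000 THB × 35.22 = 35220 KRW
35220 KRW × 0.01741 = 613.1802 TRY
613.1802 TRY × 0.421 = 258.1488642 SEK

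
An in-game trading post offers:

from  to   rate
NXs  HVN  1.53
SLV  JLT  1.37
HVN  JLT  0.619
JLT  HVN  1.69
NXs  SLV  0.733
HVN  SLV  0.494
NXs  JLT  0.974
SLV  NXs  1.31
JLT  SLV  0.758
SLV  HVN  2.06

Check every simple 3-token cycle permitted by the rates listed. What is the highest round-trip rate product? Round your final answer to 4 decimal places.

1.1438

SLV→JLT→HVN→SLV: 1.37 × 1.69 × 0.494 = 1.14376
SLV→NXs→HVN→SLV: 1.31 × 1.53 × 0.494 = 0.99012
SLV→NXs→JLT→SLV: 1.31 × 0.974 × 0.758 = 0.96716
SLV→HVN→JLT→SLV: 2.06 × 0.619 × 0.758 = 0.96656
Maximum is SLV→JLT→HVN→SLV at 1.1438; arbitrage exists.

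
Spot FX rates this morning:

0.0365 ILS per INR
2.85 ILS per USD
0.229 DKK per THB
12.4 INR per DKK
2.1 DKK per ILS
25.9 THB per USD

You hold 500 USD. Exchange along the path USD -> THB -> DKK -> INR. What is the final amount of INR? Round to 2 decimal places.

500 USD × 25.9 = 12950 THB
12950 THB × 0.229 = 2965.55 DKK
2965.55 DKK × 12.4 = 36772.82 INR

36772.82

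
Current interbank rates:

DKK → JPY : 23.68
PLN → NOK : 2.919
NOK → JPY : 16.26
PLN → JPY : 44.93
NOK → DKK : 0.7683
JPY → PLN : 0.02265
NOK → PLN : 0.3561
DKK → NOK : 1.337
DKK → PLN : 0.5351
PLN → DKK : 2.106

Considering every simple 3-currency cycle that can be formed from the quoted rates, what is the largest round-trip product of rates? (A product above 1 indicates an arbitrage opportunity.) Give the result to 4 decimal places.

1.2001

PLN→NOK→DKK→PLN: 2.919 × 0.7683 × 0.5351 = 1.20005
JPY→PLN→DKK→JPY: 0.02265 × 2.106 × 23.68 = 1.12956
JPY→PLN→NOK→JPY: 0.02265 × 2.919 × 16.26 = 1.07504
PLN→DKK→NOK→PLN: 2.106 × 1.337 × 0.3561 = 1.00268
Maximum is PLN→NOK→DKK→PLN at 1.2001; arbitrage exists.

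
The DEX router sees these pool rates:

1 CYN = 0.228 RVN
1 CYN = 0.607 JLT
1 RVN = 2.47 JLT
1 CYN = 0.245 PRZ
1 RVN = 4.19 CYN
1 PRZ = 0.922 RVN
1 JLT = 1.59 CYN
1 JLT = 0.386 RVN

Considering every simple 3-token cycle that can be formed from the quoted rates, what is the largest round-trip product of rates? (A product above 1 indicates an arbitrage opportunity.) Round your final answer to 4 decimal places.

0.9817

JLT→RVN→CYN→JLT: 0.386 × 4.19 × 0.607 = 0.98173
PRZ→RVN→CYN→PRZ: 0.922 × 4.19 × 0.245 = 0.94648
JLT→CYN→RVN→JLT: 1.59 × 0.228 × 2.47 = 0.89542
Maximum is JLT→RVN→CYN→JLT at 0.9817; no arbitrage — every cycle loses value.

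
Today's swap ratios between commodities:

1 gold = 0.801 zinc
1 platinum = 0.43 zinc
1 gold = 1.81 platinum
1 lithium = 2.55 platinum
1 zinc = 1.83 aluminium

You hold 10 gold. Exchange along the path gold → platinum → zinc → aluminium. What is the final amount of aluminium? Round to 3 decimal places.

10 gold × 1.81 = 18.1 platinum
18.1 platinum × 0.43 = 7.783 zinc
7.783 zinc × 1.83 = 14.24289 aluminium

14.243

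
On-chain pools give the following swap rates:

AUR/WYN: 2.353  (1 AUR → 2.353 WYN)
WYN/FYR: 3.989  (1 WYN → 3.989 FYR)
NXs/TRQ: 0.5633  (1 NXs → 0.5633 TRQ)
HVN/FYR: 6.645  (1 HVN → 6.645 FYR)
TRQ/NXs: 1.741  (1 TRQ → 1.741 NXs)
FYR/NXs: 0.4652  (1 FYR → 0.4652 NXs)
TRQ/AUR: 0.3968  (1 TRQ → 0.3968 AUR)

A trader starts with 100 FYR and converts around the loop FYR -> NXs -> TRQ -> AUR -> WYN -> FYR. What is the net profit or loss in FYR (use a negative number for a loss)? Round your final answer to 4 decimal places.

100 FYR × 0.4652 = 46.52 NXs
46.52 NXs × 0.5633 = 26.204716 TRQ
26.204716 TRQ × 0.3968 = 10.3980313088 AUR
10.3980313088 AUR × 2.353 = 24.4665676696064 WYN
24.4665676696064 WYN × 3.989 = 97.5971384340599296 FYR
Net change: 97.5971384340599296 − 100 = -2.4028615659400704 FYR

-2.4029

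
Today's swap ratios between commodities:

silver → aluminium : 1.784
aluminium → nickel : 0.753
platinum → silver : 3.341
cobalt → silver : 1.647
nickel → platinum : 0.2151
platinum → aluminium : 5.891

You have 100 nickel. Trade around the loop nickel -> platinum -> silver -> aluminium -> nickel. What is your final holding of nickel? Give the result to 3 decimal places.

96.540

100 nickel × 0.2151 = 21.51 platinum
21.51 platinum × 3.341 = 71.86491 silver
71.86491 silver × 1.784 = 128.20699944 aluminium
128.20699944 aluminium × 0.753 = 96.53987057832 nickel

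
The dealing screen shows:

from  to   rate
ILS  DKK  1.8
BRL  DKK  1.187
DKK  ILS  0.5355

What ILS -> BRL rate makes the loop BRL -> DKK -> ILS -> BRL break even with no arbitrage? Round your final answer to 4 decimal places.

Known legs of the cycle: 1.187 × 0.5355 = 0.6356385
For no arbitrage the full-cycle product must be 1, so the missing rate is 1 / 0.6356385 ≈ 1.573221.

1.5732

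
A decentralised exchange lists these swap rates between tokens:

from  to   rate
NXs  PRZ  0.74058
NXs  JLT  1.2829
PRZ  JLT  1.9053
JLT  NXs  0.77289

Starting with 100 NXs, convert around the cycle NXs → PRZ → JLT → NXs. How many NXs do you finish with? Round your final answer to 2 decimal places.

100 NXs × 0.74058 = 74.058 PRZ
74.058 PRZ × 1.9053 = 141.1027074 JLT
141.1027074 JLT × 0.77289 = 109.056871522386 NXs

109.06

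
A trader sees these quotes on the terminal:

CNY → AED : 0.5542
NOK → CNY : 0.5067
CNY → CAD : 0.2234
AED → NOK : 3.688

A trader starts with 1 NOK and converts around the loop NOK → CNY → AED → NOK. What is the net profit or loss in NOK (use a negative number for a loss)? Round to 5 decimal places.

1 NOK × 0.5067 = 0.5067 CNY
0.5067 CNY × 0.5542 = 0.28081314 AED
0.28081314 AED × 3.688 = 1.03563886032 NOK
Net change: 1.03563886032 − 1 = 0.03563886032 NOK

0.03564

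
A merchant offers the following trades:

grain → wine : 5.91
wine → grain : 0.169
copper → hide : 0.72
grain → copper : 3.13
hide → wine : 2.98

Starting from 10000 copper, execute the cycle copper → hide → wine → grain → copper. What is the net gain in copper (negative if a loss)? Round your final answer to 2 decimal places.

1349.58

10000 copper × 0.72 = 7200 hide
7200 hide × 2.98 = 21456 wine
21456 wine × 0.169 = 3626.064 grain
3626.064 grain × 3.13 = 11349.58032 copper
Net change: 11349.58032 − 10000 = 1349.58032 copper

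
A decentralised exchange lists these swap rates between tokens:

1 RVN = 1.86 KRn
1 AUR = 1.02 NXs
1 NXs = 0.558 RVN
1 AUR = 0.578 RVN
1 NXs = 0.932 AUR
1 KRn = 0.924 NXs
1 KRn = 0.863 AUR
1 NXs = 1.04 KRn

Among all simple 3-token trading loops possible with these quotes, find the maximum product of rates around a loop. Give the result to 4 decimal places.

RVN→KRn→NXs→RVN: 1.86 × 0.924 × 0.558 = 0.95900
RVN→KRn→AUR→RVN: 1.86 × 0.863 × 0.578 = 0.92779
AUR→NXs→KRn→AUR: 1.02 × 1.04 × 0.863 = 0.91547
Maximum is RVN→KRn→NXs→RVN at 0.9590; no arbitrage — every cycle loses value.

0.9590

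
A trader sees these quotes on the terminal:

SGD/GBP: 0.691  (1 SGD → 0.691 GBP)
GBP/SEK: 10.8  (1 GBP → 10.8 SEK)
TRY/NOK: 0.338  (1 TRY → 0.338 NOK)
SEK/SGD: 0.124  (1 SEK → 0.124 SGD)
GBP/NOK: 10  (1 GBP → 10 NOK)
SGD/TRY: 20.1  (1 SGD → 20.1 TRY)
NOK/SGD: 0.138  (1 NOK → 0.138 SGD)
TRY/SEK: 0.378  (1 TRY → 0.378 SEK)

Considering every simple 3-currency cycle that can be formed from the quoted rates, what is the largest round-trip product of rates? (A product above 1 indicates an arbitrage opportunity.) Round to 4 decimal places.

SGD→GBP→NOK→SGD: 0.691 × 10 × 0.138 = 0.95358
SGD→TRY→SEK→SGD: 20.1 × 0.378 × 0.124 = 0.94213
SGD→TRY→NOK→SGD: 20.1 × 0.338 × 0.138 = 0.93754
SGD→GBP→SEK→SGD: 0.691 × 10.8 × 0.124 = 0.92539
Maximum is SGD→GBP→NOK→SGD at 0.9536; no arbitrage — every cycle loses value.

0.9536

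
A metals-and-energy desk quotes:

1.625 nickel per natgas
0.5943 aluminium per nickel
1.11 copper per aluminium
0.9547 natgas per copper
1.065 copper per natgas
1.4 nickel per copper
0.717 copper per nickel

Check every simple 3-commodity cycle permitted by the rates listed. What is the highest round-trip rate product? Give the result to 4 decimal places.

1.1123

natgas→nickel→copper→natgas: 1.625 × 0.717 × 0.9547 = 1.11234
aluminium→copper→nickel→aluminium: 1.11 × 1.4 × 0.5943 = 0.92354
Maximum is natgas→nickel→copper→natgas at 1.1123; arbitrage exists.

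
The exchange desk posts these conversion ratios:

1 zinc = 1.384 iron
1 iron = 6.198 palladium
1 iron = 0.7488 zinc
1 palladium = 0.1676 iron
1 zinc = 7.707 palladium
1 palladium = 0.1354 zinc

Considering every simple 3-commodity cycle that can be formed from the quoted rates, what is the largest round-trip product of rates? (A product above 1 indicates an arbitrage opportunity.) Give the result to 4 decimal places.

1.1615

zinc→iron→palladium→zinc: 1.384 × 6.198 × 0.1354 = 1.16147
zinc→palladium→iron→zinc: 7.707 × 0.1676 × 0.7488 = 0.96722
Maximum is zinc→iron→palladium→zinc at 1.1615; arbitrage exists.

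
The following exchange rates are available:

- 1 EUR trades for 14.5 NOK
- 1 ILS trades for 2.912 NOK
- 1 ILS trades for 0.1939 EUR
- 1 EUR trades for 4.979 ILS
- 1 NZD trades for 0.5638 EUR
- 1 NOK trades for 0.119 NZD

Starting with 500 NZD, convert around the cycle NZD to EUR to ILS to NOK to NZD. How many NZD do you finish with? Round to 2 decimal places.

500 NZD × 0.5638 = 281.9 EUR
281.9 EUR × 4.979 = 1403.5801 ILS
1403.5801 ILS × 2.912 = 4087.2252512 NOK
4087.2252512 NOK × 0.119 = 486.3798048928 NZD

486.38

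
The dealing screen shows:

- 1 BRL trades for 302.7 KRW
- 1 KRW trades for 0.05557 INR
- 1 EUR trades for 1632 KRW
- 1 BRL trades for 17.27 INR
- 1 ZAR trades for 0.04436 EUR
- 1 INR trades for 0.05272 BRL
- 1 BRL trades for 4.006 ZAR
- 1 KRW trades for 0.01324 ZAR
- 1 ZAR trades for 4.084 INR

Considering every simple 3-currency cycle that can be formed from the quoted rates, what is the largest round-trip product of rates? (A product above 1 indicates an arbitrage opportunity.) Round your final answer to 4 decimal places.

0.9585

EUR→KRW→ZAR→EUR: 1632 × 0.01324 × 0.04436 = 0.95852
INR→BRL→KRW→INR: 0.05272 × 302.7 × 0.05557 = 0.88681
INR→BRL→ZAR→INR: 0.05272 × 4.006 × 4.084 = 0.86253
Maximum is EUR→KRW→ZAR→EUR at 0.9585; no arbitrage — every cycle loses value.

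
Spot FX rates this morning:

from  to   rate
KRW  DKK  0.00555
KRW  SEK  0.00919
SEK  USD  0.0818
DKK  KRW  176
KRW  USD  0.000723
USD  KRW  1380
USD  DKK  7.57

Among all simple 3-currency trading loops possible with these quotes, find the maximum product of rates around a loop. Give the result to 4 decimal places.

1.0374

SEK→USD→KRW→SEK: 0.0818 × 1380 × 0.00919 = 1.03740
DKK→KRW→USD→DKK: 176 × 0.000723 × 7.57 = 0.96327
Maximum is SEK→USD→KRW→SEK at 1.0374; arbitrage exists.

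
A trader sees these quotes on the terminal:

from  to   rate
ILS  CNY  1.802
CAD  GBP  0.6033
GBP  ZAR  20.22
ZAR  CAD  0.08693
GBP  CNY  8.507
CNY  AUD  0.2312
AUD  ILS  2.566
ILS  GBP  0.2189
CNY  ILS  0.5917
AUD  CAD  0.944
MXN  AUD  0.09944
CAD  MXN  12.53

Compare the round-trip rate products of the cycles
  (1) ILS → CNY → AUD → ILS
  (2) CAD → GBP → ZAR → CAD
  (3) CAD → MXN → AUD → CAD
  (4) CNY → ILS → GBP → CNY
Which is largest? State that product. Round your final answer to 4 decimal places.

1.1762

(1) 1.802 × 0.2312 × 2.566 = 1.06905
(2) 0.6033 × 20.22 × 0.08693 = 1.06044
(3) 12.53 × 0.09944 × 0.944 = 1.17621
(4) 0.5917 × 0.2189 × 8.507 = 1.10185
Highest is cycle (3) at 1.1762 (>1, arbitrage).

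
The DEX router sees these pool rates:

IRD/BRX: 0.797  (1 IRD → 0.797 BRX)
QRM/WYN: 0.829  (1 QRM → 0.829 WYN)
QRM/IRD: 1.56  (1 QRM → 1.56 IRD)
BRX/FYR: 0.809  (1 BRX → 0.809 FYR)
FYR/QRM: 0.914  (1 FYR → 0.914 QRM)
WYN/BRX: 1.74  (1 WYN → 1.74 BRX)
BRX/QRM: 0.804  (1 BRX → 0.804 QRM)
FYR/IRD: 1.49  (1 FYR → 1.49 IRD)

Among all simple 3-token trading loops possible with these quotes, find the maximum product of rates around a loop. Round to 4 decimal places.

QRM→WYN→BRX→QRM: 0.829 × 1.74 × 0.804 = 1.15974
QRM→IRD→BRX→QRM: 1.56 × 0.797 × 0.804 = 0.99963
FYR→IRD→BRX→FYR: 1.49 × 0.797 × 0.809 = 0.96071
Maximum is QRM→WYN→BRX→QRM at 1.1597; arbitrage exists.

1.1597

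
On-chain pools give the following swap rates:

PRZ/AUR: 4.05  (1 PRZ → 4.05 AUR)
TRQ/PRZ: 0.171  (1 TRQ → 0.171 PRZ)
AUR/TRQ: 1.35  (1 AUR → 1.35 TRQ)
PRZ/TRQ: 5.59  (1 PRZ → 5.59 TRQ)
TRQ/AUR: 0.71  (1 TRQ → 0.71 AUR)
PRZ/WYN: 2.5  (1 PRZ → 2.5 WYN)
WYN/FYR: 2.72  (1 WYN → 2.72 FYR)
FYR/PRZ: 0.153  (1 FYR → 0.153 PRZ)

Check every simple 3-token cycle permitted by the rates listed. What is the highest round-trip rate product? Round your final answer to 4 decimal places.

PRZ→WYN→FYR→PRZ: 2.5 × 2.72 × 0.153 = 1.04040
PRZ→AUR→TRQ→PRZ: 4.05 × 1.35 × 0.171 = 0.93494
Maximum is PRZ→WYN→FYR→PRZ at 1.0404; arbitrage exists.

1.0404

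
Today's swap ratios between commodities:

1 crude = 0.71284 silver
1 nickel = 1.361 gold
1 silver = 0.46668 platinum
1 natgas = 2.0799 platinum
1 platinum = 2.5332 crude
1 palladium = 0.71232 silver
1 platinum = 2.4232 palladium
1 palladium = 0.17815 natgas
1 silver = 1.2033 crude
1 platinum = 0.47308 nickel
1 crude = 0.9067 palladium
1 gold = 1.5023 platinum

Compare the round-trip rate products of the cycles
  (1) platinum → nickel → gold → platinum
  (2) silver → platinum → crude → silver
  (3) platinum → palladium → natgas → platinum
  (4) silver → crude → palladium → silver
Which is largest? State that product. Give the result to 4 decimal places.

0.9673

(1) 0.47308 × 1.361 × 1.5023 = 0.96727
(2) 0.46668 × 2.5332 × 0.71284 = 0.84272
(3) 2.4232 × 0.17815 × 2.0799 = 0.89788
(4) 1.2033 × 0.9067 × 0.71232 = 0.77716
Highest is cycle (1) at 0.9673 (≤1, no arbitrage).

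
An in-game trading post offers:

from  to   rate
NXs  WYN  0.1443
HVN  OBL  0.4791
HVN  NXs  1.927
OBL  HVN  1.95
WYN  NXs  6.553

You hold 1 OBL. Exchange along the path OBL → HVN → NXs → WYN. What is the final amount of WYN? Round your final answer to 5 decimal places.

0.54223

1 OBL × 1.95 = 1.95 HVN
1.95 HVN × 1.927 = 3.75765 NXs
3.75765 NXs × 0.1443 = 0.542228895 WYN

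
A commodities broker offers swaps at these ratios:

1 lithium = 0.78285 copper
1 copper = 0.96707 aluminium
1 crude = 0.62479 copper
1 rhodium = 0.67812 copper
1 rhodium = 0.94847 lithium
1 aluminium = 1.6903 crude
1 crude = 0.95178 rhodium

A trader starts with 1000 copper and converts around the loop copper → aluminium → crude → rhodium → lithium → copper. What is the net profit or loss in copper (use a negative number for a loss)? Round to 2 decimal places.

1000 copper × 0.96707 = 967.07 aluminium
967.07 aluminium × 1.6903 = 1634.638421 crude
1634.638421 crude × 0.95178 = 1555.81615633938 rhodium
1555.81615633938 rhodium × 0.94847 = 1475.6449498032117486 lithium
1475.6449498032117486 lithium × 0.78285 = 1155.20864895344431739151 copper
Net change: 1155.20864895344431739151 − 1000 = 155.20864895344431739151 copper

155.21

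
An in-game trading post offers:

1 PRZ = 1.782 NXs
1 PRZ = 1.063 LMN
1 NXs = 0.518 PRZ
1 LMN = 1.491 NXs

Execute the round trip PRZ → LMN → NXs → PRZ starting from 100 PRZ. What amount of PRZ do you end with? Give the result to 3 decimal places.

82.100

100 PRZ × 1.063 = 106.3 LMN
106.3 LMN × 1.491 = 158.4933 NXs
158.4933 NXs × 0.518 = 82.0995294 PRZ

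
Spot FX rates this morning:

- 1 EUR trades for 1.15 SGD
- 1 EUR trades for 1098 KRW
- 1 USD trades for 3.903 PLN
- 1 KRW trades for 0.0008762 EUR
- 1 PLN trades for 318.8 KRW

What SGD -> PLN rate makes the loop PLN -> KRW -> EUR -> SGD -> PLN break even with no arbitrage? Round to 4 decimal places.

3.1130

Known legs of the cycle: 318.8 × 0.0008762 × 1.15 = 0.321232444
For no arbitrage the full-cycle product must be 1, so the missing rate is 1 / 0.321232444 ≈ 3.113011.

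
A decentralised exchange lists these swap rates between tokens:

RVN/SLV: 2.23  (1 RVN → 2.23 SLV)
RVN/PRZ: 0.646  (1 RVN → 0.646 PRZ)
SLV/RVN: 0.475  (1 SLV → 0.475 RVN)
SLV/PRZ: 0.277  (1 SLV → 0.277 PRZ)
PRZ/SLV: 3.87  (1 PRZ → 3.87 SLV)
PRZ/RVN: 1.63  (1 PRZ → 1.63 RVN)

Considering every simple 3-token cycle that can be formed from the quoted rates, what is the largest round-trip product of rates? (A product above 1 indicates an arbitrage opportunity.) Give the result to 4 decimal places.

1.1875

SLV→RVN→PRZ→SLV: 0.475 × 0.646 × 3.87 = 1.18751
SLV→PRZ→RVN→SLV: 0.277 × 1.63 × 2.23 = 1.00687
Maximum is SLV→RVN→PRZ→SLV at 1.1875; arbitrage exists.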